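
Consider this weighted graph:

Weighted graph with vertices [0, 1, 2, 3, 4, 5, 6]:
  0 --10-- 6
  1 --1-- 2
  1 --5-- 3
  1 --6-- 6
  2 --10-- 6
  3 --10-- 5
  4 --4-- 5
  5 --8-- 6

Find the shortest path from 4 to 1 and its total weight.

Using Dijkstra's algorithm from vertex 4:
Shortest path: 4 -> 5 -> 6 -> 1
Total weight: 4 + 8 + 6 = 18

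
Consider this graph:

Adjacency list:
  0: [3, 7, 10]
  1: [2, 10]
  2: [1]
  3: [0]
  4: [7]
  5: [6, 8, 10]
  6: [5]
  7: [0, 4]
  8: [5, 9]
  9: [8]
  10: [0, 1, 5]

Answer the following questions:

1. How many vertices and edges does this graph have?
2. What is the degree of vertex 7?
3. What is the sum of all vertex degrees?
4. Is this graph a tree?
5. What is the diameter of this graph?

Count: 11 vertices, 10 edges.
Vertex 7 has neighbors [0, 4], degree = 2.
Handshaking lemma: 2 * 10 = 20.
A graph is a tree iff it is connected and has exactly n-1 edges. This graph is connected (all 11 vertices in one component) and has 11-1 = 10 edges. It is a tree.
Diameter (longest shortest path) = 6.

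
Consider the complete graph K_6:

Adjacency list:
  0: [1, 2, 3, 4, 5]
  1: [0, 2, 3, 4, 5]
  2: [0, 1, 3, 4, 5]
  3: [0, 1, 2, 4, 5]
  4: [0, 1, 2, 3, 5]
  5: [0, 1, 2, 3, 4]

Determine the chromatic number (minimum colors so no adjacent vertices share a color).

In K_6, every vertex is adjacent to every other vertex.
Each vertex needs a unique color.
Chromatic number = 6.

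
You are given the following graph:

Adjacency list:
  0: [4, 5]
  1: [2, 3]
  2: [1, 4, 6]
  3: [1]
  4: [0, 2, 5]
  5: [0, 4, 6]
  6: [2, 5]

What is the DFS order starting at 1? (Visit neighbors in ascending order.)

DFS from vertex 1 (neighbors processed in ascending order):
Visit order: 1, 2, 4, 0, 5, 6, 3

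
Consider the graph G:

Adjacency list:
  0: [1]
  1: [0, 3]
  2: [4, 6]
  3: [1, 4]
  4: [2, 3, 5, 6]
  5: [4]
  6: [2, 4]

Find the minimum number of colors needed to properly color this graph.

The graph has a maximum clique of size 3 (lower bound on chromatic number).
A valid 3-coloring: {0: 1, 1: 0, 2: 1, 3: 1, 4: 0, 5: 1, 6: 2}.
Chromatic number = 3.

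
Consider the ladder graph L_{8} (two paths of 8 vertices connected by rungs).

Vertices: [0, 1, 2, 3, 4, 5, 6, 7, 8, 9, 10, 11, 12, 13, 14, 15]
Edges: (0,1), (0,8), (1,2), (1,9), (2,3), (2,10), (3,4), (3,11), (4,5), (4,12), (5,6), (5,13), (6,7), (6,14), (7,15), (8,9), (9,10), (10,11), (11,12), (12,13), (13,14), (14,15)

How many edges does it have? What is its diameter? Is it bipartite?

Ladder graph L_{8}: 8 rungs + 2 * (8-1) path edges = 8 + 14 = 22 edges.
Diameter = 8.
Ladder graphs are bipartite (alternating coloring along each path).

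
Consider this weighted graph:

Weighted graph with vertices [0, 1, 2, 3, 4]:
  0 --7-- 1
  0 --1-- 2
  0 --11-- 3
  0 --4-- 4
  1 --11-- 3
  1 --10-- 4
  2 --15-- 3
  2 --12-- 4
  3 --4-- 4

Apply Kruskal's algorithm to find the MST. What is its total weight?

Applying Kruskal's algorithm (sort edges by weight, add if no cycle):
  Add (0,2) w=1
  Add (0,4) w=4
  Add (3,4) w=4
  Add (0,1) w=7
  Skip (1,4) w=10 (creates cycle)
  Skip (0,3) w=11 (creates cycle)
  Skip (1,3) w=11 (creates cycle)
  Skip (2,4) w=12 (creates cycle)
  Skip (2,3) w=15 (creates cycle)
MST weight = 16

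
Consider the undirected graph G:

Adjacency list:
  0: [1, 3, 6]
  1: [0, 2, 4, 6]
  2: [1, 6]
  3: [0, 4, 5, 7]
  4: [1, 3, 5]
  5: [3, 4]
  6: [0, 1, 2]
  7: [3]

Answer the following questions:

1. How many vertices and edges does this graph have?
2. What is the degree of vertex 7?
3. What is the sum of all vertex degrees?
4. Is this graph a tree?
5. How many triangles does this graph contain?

Count: 8 vertices, 11 edges.
Vertex 7 has neighbors [3], degree = 1.
Handshaking lemma: 2 * 11 = 22.
A tree on 8 vertices has 7 edges. This graph has 11 edges (4 extra). Not a tree.
Number of triangles = 3.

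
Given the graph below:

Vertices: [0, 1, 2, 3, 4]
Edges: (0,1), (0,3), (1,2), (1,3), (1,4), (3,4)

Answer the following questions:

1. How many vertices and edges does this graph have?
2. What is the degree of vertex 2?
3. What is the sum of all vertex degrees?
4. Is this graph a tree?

Count: 5 vertices, 6 edges.
Vertex 2 has neighbors [1], degree = 1.
Handshaking lemma: 2 * 6 = 12.
A tree on 5 vertices has 4 edges. This graph has 6 edges (2 extra). Not a tree.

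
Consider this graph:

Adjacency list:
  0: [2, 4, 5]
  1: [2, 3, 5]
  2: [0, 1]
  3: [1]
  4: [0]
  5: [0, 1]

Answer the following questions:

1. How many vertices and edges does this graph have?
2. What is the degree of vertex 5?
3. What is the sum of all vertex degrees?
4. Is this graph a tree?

Count: 6 vertices, 6 edges.
Vertex 5 has neighbors [0, 1], degree = 2.
Handshaking lemma: 2 * 6 = 12.
A tree on 6 vertices has 5 edges. This graph has 6 edges (1 extra). Not a tree.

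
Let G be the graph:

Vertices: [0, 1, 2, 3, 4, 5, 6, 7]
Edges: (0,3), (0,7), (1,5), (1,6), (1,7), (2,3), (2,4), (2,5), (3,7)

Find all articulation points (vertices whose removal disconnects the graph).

An articulation point is a vertex whose removal disconnects the graph.
Articulation points: [1, 2]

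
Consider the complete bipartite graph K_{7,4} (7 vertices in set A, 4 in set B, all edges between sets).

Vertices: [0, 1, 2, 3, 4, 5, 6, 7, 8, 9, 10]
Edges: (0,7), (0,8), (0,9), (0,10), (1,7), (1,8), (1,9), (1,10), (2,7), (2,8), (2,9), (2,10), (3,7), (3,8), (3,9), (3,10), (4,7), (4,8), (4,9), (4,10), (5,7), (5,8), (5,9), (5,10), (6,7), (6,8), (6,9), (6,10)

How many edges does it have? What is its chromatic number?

K_{7,4} has 7 * 4 = 28 edges.
Bipartite graphs have chromatic number 2 (color each partition differently).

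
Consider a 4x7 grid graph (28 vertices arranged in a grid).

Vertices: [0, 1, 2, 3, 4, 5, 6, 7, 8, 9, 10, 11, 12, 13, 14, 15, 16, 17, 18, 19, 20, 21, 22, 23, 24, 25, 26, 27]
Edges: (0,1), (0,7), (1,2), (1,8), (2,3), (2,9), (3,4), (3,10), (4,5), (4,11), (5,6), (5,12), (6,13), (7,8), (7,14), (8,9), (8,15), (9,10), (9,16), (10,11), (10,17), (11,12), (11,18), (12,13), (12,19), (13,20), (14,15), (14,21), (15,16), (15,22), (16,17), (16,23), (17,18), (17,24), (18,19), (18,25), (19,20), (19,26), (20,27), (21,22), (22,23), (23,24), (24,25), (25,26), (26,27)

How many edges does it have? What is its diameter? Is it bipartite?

A 4x7 grid has 21 vertical edges and 24 horizontal edges.
Total edges = 21 + 24 = 45.
Diameter = (4-1) + (7-1) = 9 (corner to opposite corner).
Grid graphs are bipartite (checkerboard coloring).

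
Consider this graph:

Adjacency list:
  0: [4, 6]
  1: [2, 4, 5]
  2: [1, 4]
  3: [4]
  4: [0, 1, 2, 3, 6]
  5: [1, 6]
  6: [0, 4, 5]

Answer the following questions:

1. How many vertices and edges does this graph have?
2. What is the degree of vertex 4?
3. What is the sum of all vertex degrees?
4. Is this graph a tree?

Count: 7 vertices, 9 edges.
Vertex 4 has neighbors [0, 1, 2, 3, 6], degree = 5.
Handshaking lemma: 2 * 9 = 18.
A tree on 7 vertices has 6 edges. This graph has 9 edges (3 extra). Not a tree.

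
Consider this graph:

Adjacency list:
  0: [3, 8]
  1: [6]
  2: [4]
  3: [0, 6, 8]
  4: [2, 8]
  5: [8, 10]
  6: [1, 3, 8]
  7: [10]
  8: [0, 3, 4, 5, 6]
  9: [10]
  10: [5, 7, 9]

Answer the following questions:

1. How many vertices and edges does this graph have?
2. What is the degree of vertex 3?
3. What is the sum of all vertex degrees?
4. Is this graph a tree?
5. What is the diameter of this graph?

Count: 11 vertices, 12 edges.
Vertex 3 has neighbors [0, 6, 8], degree = 3.
Handshaking lemma: 2 * 12 = 24.
A tree on 11 vertices has 10 edges. This graph has 12 edges (2 extra). Not a tree.
Diameter (longest shortest path) = 5.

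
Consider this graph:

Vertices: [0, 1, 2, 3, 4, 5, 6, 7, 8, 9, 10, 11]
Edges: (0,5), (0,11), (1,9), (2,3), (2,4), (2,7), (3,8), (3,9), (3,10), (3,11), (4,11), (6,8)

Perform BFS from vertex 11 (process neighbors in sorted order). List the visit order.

BFS from vertex 11 (neighbors processed in ascending order):
Visit order: 11, 0, 3, 4, 5, 2, 8, 9, 10, 7, 6, 1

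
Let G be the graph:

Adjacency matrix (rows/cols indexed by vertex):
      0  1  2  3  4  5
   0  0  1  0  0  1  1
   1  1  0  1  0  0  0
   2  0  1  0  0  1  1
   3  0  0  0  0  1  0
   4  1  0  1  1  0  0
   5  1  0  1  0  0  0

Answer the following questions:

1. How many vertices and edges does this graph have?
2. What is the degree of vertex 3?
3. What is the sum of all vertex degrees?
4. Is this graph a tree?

Count: 6 vertices, 7 edges.
Vertex 3 has neighbors [4], degree = 1.
Handshaking lemma: 2 * 7 = 14.
A tree on 6 vertices has 5 edges. This graph has 7 edges (2 extra). Not a tree.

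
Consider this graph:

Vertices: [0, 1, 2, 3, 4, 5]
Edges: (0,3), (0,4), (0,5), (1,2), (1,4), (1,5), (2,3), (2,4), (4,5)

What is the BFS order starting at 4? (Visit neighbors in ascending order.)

BFS from vertex 4 (neighbors processed in ascending order):
Visit order: 4, 0, 1, 2, 5, 3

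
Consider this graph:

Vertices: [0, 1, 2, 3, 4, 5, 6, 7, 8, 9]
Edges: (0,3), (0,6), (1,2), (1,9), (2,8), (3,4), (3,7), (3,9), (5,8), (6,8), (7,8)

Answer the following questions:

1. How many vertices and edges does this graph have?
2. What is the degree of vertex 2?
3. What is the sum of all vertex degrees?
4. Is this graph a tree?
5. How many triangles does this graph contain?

Count: 10 vertices, 11 edges.
Vertex 2 has neighbors [1, 8], degree = 2.
Handshaking lemma: 2 * 11 = 22.
A tree on 10 vertices has 9 edges. This graph has 11 edges (2 extra). Not a tree.
Number of triangles = 0.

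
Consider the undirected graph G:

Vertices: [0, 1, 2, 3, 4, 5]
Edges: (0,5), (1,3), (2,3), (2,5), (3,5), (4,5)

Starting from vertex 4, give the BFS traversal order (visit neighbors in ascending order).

BFS from vertex 4 (neighbors processed in ascending order):
Visit order: 4, 5, 0, 2, 3, 1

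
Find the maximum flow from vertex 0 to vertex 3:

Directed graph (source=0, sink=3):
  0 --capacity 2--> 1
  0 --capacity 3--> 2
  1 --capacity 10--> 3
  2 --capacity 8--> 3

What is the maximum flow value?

Computing max flow:
  Flow on (0->1): 2/2
  Flow on (0->2): 3/3
  Flow on (1->3): 2/10
  Flow on (2->3): 3/8
Maximum flow = 5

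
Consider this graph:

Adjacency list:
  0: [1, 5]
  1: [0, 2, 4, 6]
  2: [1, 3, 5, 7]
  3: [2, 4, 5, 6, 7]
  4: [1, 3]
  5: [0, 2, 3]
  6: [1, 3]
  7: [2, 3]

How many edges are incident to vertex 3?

Vertex 3 has neighbors [2, 4, 5, 6, 7], so deg(3) = 5.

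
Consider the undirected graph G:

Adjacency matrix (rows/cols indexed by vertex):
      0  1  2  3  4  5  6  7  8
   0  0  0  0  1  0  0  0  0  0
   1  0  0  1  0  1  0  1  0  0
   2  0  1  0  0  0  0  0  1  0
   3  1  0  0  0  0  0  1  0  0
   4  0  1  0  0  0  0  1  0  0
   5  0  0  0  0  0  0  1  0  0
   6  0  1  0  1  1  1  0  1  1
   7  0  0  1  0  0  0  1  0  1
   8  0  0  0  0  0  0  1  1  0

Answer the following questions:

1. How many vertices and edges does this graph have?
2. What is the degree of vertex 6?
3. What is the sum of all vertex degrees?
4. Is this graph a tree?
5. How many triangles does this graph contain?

Count: 9 vertices, 11 edges.
Vertex 6 has neighbors [1, 3, 4, 5, 7, 8], degree = 6.
Handshaking lemma: 2 * 11 = 22.
A tree on 9 vertices has 8 edges. This graph has 11 edges (3 extra). Not a tree.
Number of triangles = 2.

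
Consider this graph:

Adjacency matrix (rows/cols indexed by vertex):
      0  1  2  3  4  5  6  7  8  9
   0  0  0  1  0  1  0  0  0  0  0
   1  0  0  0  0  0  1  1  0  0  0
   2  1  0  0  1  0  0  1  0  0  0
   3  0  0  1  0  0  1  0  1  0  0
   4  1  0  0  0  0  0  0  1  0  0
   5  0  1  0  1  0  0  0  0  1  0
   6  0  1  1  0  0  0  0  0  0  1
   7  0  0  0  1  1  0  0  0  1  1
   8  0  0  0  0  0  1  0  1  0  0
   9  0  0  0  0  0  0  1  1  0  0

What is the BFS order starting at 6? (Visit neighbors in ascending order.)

BFS from vertex 6 (neighbors processed in ascending order):
Visit order: 6, 1, 2, 9, 5, 0, 3, 7, 8, 4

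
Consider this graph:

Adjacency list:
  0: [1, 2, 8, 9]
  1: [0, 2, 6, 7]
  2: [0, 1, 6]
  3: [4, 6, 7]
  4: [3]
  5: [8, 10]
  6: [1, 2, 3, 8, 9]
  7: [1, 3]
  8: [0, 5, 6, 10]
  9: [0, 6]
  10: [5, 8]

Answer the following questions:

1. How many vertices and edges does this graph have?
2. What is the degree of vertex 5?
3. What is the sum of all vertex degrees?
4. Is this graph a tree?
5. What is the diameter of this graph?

Count: 11 vertices, 16 edges.
Vertex 5 has neighbors [8, 10], degree = 2.
Handshaking lemma: 2 * 16 = 32.
A tree on 11 vertices has 10 edges. This graph has 16 edges (6 extra). Not a tree.
Diameter (longest shortest path) = 4.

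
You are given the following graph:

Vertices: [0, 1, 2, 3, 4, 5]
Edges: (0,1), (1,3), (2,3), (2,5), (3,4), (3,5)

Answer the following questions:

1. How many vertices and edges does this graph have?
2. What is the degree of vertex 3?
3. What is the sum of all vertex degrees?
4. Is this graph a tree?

Count: 6 vertices, 6 edges.
Vertex 3 has neighbors [1, 2, 4, 5], degree = 4.
Handshaking lemma: 2 * 6 = 12.
A tree on 6 vertices has 5 edges. This graph has 6 edges (1 extra). Not a tree.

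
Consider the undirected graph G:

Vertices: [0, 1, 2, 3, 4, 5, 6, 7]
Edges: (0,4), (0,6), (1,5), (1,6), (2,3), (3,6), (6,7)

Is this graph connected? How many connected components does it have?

Checking connectivity: the graph has 1 connected component(s).
All vertices are reachable from each other. The graph IS connected.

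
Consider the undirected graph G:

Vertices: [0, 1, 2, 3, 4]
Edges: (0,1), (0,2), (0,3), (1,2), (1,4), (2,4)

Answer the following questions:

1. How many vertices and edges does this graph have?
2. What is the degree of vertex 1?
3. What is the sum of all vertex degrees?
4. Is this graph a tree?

Count: 5 vertices, 6 edges.
Vertex 1 has neighbors [0, 2, 4], degree = 3.
Handshaking lemma: 2 * 6 = 12.
A tree on 5 vertices has 4 edges. This graph has 6 edges (2 extra). Not a tree.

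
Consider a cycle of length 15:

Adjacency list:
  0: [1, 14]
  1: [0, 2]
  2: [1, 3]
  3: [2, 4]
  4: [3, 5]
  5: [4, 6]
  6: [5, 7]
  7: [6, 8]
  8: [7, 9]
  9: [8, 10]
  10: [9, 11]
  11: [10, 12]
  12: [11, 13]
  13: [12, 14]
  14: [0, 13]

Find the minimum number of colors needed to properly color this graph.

This is an odd cycle (C_15). Odd cycles are not bipartite (any 2-coloring forces two adjacent vertices to match), and 3 colors suffice.
Chromatic number = 3.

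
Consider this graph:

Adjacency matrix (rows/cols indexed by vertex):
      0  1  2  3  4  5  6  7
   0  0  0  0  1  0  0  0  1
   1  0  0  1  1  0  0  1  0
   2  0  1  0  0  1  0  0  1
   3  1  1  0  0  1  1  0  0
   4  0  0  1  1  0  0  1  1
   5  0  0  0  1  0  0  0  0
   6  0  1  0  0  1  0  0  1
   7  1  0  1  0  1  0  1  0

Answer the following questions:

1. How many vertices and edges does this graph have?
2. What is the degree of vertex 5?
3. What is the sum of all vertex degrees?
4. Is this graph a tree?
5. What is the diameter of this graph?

Count: 8 vertices, 12 edges.
Vertex 5 has neighbors [3], degree = 1.
Handshaking lemma: 2 * 12 = 24.
A tree on 8 vertices has 7 edges. This graph has 12 edges (5 extra). Not a tree.
Diameter (longest shortest path) = 3.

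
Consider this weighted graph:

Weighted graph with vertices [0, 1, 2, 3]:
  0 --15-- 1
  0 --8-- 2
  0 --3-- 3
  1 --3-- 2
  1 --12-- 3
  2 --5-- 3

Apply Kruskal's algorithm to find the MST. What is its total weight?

Applying Kruskal's algorithm (sort edges by weight, add if no cycle):
  Add (0,3) w=3
  Add (1,2) w=3
  Add (2,3) w=5
  Skip (0,2) w=8 (creates cycle)
  Skip (1,3) w=12 (creates cycle)
  Skip (0,1) w=15 (creates cycle)
MST weight = 11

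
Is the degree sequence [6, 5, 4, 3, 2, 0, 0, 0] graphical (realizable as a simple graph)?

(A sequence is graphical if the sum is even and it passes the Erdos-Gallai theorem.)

Sum of degrees = 20. Sum is even but fails Erdos-Gallai. The sequence is NOT graphical.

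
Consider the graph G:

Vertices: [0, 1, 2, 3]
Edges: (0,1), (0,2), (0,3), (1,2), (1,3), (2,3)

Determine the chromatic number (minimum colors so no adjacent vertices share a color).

The graph has a maximum clique of size 4 (lower bound on chromatic number).
A valid 4-coloring: {0: 0, 1: 1, 2: 2, 3: 3}.
Chromatic number = 4.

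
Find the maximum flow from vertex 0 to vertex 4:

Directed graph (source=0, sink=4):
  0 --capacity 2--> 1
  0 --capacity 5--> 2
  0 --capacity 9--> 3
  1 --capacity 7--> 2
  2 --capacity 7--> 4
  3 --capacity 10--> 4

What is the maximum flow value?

Computing max flow:
  Flow on (0->1): 2/2
  Flow on (0->2): 5/5
  Flow on (0->3): 9/9
  Flow on (1->2): 2/7
  Flow on (2->4): 7/7
  Flow on (3->4): 9/10
Maximum flow = 16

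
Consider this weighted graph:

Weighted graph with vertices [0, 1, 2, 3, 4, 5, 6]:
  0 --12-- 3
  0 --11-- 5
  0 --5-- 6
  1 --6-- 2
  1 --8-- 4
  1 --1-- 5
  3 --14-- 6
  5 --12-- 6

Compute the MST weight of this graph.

Applying Kruskal's algorithm (sort edges by weight, add if no cycle):
  Add (1,5) w=1
  Add (0,6) w=5
  Add (1,2) w=6
  Add (1,4) w=8
  Add (0,5) w=11
  Add (0,3) w=12
  Skip (5,6) w=12 (creates cycle)
  Skip (3,6) w=14 (creates cycle)
MST weight = 43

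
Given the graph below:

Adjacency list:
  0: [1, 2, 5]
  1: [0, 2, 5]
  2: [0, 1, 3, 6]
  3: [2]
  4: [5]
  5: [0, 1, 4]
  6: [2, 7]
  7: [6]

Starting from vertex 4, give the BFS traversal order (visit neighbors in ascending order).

BFS from vertex 4 (neighbors processed in ascending order):
Visit order: 4, 5, 0, 1, 2, 3, 6, 7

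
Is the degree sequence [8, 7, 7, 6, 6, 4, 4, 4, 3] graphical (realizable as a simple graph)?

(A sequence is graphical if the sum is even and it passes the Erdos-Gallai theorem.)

Sum of degrees = 49. Sum is odd, so the sequence is NOT graphical.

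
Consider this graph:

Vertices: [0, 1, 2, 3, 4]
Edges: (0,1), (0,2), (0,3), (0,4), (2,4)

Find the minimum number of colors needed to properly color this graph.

The graph has a maximum clique of size 3 (lower bound on chromatic number).
A valid 3-coloring: {0: 0, 1: 1, 2: 1, 3: 1, 4: 2}.
Chromatic number = 3.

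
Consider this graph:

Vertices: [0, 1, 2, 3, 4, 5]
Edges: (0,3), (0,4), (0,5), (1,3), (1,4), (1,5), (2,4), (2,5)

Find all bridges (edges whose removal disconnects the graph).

No bridges found. The graph is 2-edge-connected (no single edge removal disconnects it).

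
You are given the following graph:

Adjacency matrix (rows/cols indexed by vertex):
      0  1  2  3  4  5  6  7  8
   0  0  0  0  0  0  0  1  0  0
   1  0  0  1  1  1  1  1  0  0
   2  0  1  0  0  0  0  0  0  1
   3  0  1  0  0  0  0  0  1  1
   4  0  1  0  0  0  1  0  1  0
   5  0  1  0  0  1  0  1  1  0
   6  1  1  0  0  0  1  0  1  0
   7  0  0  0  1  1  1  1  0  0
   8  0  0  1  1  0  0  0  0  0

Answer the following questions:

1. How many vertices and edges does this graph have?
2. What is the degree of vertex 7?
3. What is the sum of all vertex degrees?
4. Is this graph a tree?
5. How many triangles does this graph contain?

Count: 9 vertices, 14 edges.
Vertex 7 has neighbors [3, 4, 5, 6], degree = 4.
Handshaking lemma: 2 * 14 = 28.
A tree on 9 vertices has 8 edges. This graph has 14 edges (6 extra). Not a tree.
Number of triangles = 4.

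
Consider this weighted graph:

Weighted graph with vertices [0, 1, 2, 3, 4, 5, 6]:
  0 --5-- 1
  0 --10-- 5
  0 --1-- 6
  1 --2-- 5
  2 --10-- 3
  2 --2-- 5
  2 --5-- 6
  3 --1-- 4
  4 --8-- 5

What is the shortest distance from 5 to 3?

Using Dijkstra's algorithm from vertex 5:
Shortest path: 5 -> 4 -> 3
Total weight: 8 + 1 = 9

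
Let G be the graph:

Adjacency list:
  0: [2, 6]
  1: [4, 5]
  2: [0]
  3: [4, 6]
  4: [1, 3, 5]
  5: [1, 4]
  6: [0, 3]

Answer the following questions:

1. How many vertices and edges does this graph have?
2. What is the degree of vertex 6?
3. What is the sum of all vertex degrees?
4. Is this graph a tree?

Count: 7 vertices, 7 edges.
Vertex 6 has neighbors [0, 3], degree = 2.
Handshaking lemma: 2 * 7 = 14.
A tree on 7 vertices has 6 edges. This graph has 7 edges (1 extra). Not a tree.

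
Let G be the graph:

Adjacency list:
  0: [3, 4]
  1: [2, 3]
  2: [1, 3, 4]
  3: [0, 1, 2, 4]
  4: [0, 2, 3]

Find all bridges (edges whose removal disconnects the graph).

No bridges found. The graph is 2-edge-connected (no single edge removal disconnects it).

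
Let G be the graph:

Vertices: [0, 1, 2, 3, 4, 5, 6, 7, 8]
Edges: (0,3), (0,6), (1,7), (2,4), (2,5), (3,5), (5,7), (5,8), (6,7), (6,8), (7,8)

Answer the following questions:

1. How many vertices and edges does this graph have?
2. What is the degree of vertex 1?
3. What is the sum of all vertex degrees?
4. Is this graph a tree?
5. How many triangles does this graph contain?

Count: 9 vertices, 11 edges.
Vertex 1 has neighbors [7], degree = 1.
Handshaking lemma: 2 * 11 = 22.
A tree on 9 vertices has 8 edges. This graph has 11 edges (3 extra). Not a tree.
Number of triangles = 2.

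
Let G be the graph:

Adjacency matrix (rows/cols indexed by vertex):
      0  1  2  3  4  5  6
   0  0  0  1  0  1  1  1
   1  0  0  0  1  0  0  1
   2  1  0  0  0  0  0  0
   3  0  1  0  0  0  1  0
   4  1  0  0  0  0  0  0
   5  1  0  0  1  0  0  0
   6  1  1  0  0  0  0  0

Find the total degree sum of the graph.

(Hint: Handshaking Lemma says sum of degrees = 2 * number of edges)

Count edges: 7 edges.
By Handshaking Lemma: sum of degrees = 2 * 7 = 14.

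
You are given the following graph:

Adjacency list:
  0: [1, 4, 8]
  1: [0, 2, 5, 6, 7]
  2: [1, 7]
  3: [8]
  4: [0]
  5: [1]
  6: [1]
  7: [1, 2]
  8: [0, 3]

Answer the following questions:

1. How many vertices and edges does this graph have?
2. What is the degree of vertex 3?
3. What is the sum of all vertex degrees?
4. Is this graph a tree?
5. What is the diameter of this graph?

Count: 9 vertices, 9 edges.
Vertex 3 has neighbors [8], degree = 1.
Handshaking lemma: 2 * 9 = 18.
A tree on 9 vertices has 8 edges. This graph has 9 edges (1 extra). Not a tree.
Diameter (longest shortest path) = 4.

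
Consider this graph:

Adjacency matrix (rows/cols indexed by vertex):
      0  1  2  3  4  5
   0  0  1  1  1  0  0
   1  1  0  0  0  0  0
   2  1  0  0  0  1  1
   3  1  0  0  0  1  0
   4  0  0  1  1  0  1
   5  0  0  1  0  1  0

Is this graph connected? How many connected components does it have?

Checking connectivity: the graph has 1 connected component(s).
All vertices are reachable from each other. The graph IS connected.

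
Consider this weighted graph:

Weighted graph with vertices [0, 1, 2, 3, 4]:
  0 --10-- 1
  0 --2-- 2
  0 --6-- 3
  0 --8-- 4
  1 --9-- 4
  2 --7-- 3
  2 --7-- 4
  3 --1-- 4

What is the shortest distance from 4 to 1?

Using Dijkstra's algorithm from vertex 4:
Shortest path: 4 -> 1
Total weight: 9 = 9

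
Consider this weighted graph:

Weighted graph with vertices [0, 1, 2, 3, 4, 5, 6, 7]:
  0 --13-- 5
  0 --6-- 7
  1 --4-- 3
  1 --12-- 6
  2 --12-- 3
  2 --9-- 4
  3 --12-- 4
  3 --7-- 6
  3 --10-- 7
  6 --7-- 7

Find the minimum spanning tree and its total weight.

Applying Kruskal's algorithm (sort edges by weight, add if no cycle):
  Add (1,3) w=4
  Add (0,7) w=6
  Add (3,6) w=7
  Add (6,7) w=7
  Add (2,4) w=9
  Skip (3,7) w=10 (creates cycle)
  Skip (1,6) w=12 (creates cycle)
  Add (2,3) w=12
  Skip (3,4) w=12 (creates cycle)
  Add (0,5) w=13
MST weight = 58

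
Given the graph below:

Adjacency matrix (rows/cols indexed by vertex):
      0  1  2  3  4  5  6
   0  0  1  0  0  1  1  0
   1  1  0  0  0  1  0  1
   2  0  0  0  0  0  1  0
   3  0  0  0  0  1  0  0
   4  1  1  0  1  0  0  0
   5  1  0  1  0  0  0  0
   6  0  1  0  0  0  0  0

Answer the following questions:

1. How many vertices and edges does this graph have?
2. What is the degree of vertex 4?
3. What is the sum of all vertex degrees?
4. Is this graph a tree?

Count: 7 vertices, 7 edges.
Vertex 4 has neighbors [0, 1, 3], degree = 3.
Handshaking lemma: 2 * 7 = 14.
A tree on 7 vertices has 6 edges. This graph has 7 edges (1 extra). Not a tree.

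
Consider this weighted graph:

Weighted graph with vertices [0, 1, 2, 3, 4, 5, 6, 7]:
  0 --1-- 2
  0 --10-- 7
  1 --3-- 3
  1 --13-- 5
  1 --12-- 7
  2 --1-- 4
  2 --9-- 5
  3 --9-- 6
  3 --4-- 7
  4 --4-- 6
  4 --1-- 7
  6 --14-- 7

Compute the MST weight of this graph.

Applying Kruskal's algorithm (sort edges by weight, add if no cycle):
  Add (0,2) w=1
  Add (2,4) w=1
  Add (4,7) w=1
  Add (1,3) w=3
  Add (3,7) w=4
  Add (4,6) w=4
  Add (2,5) w=9
  Skip (3,6) w=9 (creates cycle)
  Skip (0,7) w=10 (creates cycle)
  Skip (1,7) w=12 (creates cycle)
  Skip (1,5) w=13 (creates cycle)
  Skip (6,7) w=14 (creates cycle)
MST weight = 23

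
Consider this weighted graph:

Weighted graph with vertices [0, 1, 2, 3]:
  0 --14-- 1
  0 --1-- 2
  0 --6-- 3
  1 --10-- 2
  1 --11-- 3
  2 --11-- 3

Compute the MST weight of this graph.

Applying Kruskal's algorithm (sort edges by weight, add if no cycle):
  Add (0,2) w=1
  Add (0,3) w=6
  Add (1,2) w=10
  Skip (1,3) w=11 (creates cycle)
  Skip (2,3) w=11 (creates cycle)
  Skip (0,1) w=14 (creates cycle)
MST weight = 17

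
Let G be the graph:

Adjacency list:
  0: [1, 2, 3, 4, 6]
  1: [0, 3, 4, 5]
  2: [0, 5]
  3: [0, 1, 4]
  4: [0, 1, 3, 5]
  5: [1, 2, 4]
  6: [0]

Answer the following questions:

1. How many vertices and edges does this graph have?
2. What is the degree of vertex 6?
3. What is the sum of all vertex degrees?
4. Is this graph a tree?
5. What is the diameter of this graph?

Count: 7 vertices, 11 edges.
Vertex 6 has neighbors [0], degree = 1.
Handshaking lemma: 2 * 11 = 22.
A tree on 7 vertices has 6 edges. This graph has 11 edges (5 extra). Not a tree.
Diameter (longest shortest path) = 3.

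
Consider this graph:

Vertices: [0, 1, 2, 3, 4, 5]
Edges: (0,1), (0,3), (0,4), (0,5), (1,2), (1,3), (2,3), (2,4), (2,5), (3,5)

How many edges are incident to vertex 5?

Vertex 5 has neighbors [0, 2, 3], so deg(5) = 3.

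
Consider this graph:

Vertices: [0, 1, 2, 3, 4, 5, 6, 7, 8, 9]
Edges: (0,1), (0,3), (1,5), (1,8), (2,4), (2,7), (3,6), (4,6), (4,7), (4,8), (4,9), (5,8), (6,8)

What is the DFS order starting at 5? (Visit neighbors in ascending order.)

DFS from vertex 5 (neighbors processed in ascending order):
Visit order: 5, 1, 0, 3, 6, 4, 2, 7, 8, 9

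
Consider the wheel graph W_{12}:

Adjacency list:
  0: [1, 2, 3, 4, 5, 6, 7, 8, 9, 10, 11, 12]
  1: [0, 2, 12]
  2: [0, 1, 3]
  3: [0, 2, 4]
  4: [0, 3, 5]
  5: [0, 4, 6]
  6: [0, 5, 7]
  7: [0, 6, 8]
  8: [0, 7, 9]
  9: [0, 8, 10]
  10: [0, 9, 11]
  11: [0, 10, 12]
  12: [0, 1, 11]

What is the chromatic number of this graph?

W_{12} = C_{12} plus a hub adjacent to every cycle vertex.
The outer cycle needs 2 colors (even cycle); the hub is adjacent to all of them so needs a fresh color.
Chromatic number = 2 + 1 = 3.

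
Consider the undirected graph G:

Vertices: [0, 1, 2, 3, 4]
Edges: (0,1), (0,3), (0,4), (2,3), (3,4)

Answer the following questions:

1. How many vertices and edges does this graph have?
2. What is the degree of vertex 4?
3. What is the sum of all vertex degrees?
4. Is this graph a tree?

Count: 5 vertices, 5 edges.
Vertex 4 has neighbors [0, 3], degree = 2.
Handshaking lemma: 2 * 5 = 10.
A tree on 5 vertices has 4 edges. This graph has 5 edges (1 extra). Not a tree.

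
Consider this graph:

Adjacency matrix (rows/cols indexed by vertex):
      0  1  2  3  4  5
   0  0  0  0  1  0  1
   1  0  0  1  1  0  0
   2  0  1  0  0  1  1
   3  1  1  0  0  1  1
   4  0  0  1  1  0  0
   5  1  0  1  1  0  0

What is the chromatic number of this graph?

The graph has a maximum clique of size 3 (lower bound on chromatic number).
A valid 3-coloring: {0: 2, 1: 1, 2: 0, 3: 0, 4: 1, 5: 1}.
Chromatic number = 3.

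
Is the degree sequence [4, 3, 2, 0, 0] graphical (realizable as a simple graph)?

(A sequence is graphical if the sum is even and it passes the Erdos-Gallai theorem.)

Sum of degrees = 9. Sum is odd, so the sequence is NOT graphical.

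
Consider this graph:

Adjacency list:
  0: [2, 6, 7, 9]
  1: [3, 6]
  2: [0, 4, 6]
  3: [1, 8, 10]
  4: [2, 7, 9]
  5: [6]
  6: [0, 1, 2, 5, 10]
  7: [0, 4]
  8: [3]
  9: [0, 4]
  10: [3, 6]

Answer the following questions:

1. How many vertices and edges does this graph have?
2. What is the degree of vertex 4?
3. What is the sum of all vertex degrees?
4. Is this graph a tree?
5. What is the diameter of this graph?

Count: 11 vertices, 14 edges.
Vertex 4 has neighbors [2, 7, 9], degree = 3.
Handshaking lemma: 2 * 14 = 28.
A tree on 11 vertices has 10 edges. This graph has 14 edges (4 extra). Not a tree.
Diameter (longest shortest path) = 5.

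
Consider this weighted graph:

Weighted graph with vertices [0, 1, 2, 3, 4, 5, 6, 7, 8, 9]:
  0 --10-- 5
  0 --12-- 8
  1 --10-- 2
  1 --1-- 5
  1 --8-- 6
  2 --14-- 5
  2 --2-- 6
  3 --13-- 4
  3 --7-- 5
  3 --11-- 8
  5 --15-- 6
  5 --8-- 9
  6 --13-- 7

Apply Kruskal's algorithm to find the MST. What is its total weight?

Applying Kruskal's algorithm (sort edges by weight, add if no cycle):
  Add (1,5) w=1
  Add (2,6) w=2
  Add (3,5) w=7
  Add (1,6) w=8
  Add (5,9) w=8
  Add (0,5) w=10
  Skip (1,2) w=10 (creates cycle)
  Add (3,8) w=11
  Skip (0,8) w=12 (creates cycle)
  Add (3,4) w=13
  Add (6,7) w=13
  Skip (2,5) w=14 (creates cycle)
  Skip (5,6) w=15 (creates cycle)
MST weight = 73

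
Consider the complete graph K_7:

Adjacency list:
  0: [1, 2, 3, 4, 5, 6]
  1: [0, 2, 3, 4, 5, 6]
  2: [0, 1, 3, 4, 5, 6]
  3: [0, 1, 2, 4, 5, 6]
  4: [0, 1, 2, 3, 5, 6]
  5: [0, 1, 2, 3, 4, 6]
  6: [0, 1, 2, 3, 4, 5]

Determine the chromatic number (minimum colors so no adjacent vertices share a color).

In K_7, every vertex is adjacent to every other vertex.
Each vertex needs a unique color.
Chromatic number = 7.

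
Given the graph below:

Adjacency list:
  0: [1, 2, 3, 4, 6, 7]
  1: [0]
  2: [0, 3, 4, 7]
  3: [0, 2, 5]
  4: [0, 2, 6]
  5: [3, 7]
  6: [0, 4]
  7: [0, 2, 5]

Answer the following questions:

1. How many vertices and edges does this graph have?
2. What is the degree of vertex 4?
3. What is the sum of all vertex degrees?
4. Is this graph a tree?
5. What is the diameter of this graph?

Count: 8 vertices, 12 edges.
Vertex 4 has neighbors [0, 2, 6], degree = 3.
Handshaking lemma: 2 * 12 = 24.
A tree on 8 vertices has 7 edges. This graph has 12 edges (5 extra). Not a tree.
Diameter (longest shortest path) = 3.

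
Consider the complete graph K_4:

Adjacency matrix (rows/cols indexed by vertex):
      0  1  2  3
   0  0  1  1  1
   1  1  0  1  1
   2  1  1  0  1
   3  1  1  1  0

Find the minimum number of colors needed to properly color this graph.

In K_4, every vertex is adjacent to every other vertex.
Each vertex needs a unique color.
Chromatic number = 4.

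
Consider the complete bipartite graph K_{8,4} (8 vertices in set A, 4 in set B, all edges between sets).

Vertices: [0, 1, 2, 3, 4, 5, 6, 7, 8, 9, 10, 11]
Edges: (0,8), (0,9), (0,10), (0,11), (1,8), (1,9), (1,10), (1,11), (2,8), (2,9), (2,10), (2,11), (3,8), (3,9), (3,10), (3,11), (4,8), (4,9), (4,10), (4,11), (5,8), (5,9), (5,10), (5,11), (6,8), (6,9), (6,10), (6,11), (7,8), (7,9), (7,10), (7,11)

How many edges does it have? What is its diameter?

K_{8,4} has 8 * 4 = 32 edges.
Any vertex reaches any opposite-side vertex in 1 step; same-side vertices reach in 2 steps via any opposite-side vertex.
Diameter = 2.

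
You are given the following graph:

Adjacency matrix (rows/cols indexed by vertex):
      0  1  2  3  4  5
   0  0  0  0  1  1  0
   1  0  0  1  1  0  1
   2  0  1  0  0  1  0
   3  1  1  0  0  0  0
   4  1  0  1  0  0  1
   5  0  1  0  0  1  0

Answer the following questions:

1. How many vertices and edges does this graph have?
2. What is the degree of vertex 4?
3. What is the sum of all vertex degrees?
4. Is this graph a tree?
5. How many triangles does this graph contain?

Count: 6 vertices, 7 edges.
Vertex 4 has neighbors [0, 2, 5], degree = 3.
Handshaking lemma: 2 * 7 = 14.
A tree on 6 vertices has 5 edges. This graph has 7 edges (2 extra). Not a tree.
Number of triangles = 0.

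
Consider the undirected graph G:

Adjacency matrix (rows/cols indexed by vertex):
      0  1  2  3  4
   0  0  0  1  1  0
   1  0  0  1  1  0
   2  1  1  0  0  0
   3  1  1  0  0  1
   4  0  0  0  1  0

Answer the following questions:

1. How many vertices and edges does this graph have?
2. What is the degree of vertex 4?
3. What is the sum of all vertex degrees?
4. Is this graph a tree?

Count: 5 vertices, 5 edges.
Vertex 4 has neighbors [3], degree = 1.
Handshaking lemma: 2 * 5 = 10.
A tree on 5 vertices has 4 edges. This graph has 5 edges (1 extra). Not a tree.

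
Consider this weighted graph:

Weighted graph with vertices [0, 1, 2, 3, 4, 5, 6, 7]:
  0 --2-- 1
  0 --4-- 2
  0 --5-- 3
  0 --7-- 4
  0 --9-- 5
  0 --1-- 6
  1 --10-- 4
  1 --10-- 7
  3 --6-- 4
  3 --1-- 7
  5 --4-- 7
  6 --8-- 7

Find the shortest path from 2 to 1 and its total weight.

Using Dijkstra's algorithm from vertex 2:
Shortest path: 2 -> 0 -> 1
Total weight: 4 + 2 = 6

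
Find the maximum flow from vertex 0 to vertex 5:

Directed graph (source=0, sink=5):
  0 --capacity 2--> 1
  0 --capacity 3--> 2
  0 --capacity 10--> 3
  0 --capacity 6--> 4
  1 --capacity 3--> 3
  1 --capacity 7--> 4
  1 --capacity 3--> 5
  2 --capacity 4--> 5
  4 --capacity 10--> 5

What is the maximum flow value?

Computing max flow:
  Flow on (0->1): 2/2
  Flow on (0->2): 3/3
  Flow on (0->4): 6/6
  Flow on (1->5): 2/3
  Flow on (2->5): 3/4
  Flow on (4->5): 6/10
Maximum flow = 11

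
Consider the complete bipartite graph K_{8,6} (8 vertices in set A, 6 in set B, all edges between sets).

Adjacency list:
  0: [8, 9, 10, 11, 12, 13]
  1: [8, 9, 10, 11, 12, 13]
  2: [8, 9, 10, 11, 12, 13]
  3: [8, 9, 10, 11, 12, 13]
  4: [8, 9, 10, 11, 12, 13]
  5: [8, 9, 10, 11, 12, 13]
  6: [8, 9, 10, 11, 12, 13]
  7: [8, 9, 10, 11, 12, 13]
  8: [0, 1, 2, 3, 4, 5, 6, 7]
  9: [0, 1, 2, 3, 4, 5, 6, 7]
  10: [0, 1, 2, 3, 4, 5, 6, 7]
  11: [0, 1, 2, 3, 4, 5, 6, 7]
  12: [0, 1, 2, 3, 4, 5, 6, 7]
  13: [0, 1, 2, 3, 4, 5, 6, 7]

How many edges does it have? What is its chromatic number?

K_{8,6} has 8 * 6 = 48 edges.
Bipartite graphs have chromatic number 2 (color each partition differently).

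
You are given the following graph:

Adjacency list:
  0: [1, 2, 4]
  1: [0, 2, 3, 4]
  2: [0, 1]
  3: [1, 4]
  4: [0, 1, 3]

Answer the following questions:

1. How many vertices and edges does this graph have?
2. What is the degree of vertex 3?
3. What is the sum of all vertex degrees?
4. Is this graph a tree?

Count: 5 vertices, 7 edges.
Vertex 3 has neighbors [1, 4], degree = 2.
Handshaking lemma: 2 * 7 = 14.
A tree on 5 vertices has 4 edges. This graph has 7 edges (3 extra). Not a tree.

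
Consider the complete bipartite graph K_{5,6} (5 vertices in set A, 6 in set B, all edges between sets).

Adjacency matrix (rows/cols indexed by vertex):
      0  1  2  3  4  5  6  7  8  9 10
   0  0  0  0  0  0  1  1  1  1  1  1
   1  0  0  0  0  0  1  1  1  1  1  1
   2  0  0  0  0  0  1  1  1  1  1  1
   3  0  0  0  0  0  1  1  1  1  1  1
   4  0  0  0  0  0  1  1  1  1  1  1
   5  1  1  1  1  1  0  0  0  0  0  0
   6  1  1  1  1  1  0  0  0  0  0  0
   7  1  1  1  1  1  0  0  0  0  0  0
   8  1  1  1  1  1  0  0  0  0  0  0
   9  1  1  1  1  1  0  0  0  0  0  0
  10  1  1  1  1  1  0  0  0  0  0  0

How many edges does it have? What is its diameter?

K_{5,6} has 5 * 6 = 30 edges.
Any vertex reaches any opposite-side vertex in 1 step; same-side vertices reach in 2 steps via any opposite-side vertex.
Diameter = 2.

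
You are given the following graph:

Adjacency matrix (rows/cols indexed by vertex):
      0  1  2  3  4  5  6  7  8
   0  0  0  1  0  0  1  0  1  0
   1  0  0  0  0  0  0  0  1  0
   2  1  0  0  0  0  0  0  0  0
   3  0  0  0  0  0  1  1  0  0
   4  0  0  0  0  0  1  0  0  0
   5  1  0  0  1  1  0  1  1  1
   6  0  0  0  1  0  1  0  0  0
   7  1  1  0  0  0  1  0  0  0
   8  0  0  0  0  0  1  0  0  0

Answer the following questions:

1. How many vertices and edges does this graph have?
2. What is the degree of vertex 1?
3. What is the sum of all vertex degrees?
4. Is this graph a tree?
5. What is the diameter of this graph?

Count: 9 vertices, 10 edges.
Vertex 1 has neighbors [7], degree = 1.
Handshaking lemma: 2 * 10 = 20.
A tree on 9 vertices has 8 edges. This graph has 10 edges (2 extra). Not a tree.
Diameter (longest shortest path) = 3.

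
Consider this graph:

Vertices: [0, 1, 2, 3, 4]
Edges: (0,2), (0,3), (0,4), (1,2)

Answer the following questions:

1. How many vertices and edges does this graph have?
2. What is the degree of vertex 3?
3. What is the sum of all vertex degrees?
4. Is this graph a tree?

Count: 5 vertices, 4 edges.
Vertex 3 has neighbors [0], degree = 1.
Handshaking lemma: 2 * 4 = 8.
A graph is a tree iff it is connected and has exactly n-1 edges. This graph is connected (all 5 vertices in one component) and has 5-1 = 4 edges. It is a tree.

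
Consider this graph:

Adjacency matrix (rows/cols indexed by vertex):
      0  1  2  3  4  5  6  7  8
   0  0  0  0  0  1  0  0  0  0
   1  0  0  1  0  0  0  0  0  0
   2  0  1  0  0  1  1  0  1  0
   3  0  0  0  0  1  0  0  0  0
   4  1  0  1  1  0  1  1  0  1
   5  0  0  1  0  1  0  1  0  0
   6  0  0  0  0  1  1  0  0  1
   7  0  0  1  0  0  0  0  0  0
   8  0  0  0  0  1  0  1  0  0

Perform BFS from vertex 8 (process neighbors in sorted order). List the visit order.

BFS from vertex 8 (neighbors processed in ascending order):
Visit order: 8, 4, 6, 0, 2, 3, 5, 1, 7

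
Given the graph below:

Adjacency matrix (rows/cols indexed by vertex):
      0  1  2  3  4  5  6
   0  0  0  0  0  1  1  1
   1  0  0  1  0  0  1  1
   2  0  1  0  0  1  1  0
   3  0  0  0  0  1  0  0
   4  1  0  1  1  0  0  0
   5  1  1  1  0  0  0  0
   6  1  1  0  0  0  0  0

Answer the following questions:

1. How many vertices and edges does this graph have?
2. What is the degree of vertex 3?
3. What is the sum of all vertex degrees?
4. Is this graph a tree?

Count: 7 vertices, 9 edges.
Vertex 3 has neighbors [4], degree = 1.
Handshaking lemma: 2 * 9 = 18.
A tree on 7 vertices has 6 edges. This graph has 9 edges (3 extra). Not a tree.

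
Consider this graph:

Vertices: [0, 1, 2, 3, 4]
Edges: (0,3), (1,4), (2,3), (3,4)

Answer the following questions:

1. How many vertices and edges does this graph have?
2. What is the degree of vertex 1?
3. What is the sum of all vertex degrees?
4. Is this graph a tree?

Count: 5 vertices, 4 edges.
Vertex 1 has neighbors [4], degree = 1.
Handshaking lemma: 2 * 4 = 8.
A graph is a tree iff it is connected and has exactly n-1 edges. This graph is connected (all 5 vertices in one component) and has 5-1 = 4 edges. It is a tree.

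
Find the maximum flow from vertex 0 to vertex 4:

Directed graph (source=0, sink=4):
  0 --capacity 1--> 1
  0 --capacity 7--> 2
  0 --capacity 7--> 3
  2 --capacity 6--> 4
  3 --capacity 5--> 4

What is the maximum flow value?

Computing max flow:
  Flow on (0->2): 6/7
  Flow on (0->3): 5/7
  Flow on (2->4): 6/6
  Flow on (3->4): 5/5
Maximum flow = 11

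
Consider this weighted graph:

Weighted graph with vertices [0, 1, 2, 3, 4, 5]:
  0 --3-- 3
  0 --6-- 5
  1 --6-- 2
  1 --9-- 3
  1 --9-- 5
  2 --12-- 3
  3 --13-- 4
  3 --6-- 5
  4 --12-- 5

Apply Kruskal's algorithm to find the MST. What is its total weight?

Applying Kruskal's algorithm (sort edges by weight, add if no cycle):
  Add (0,3) w=3
  Add (0,5) w=6
  Add (1,2) w=6
  Skip (3,5) w=6 (creates cycle)
  Add (1,5) w=9
  Skip (1,3) w=9 (creates cycle)
  Skip (2,3) w=12 (creates cycle)
  Add (4,5) w=12
  Skip (3,4) w=13 (creates cycle)
MST weight = 36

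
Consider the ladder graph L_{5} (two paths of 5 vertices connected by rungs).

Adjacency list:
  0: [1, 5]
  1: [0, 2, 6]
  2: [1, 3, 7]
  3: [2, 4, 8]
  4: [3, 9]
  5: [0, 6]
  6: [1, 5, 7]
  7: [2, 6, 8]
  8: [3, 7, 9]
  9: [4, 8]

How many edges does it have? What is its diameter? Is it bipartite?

Ladder graph L_{5}: 5 rungs + 2 * (5-1) path edges = 5 + 8 = 13 edges.
Diameter = 5.
Ladder graphs are bipartite (alternating coloring along each path).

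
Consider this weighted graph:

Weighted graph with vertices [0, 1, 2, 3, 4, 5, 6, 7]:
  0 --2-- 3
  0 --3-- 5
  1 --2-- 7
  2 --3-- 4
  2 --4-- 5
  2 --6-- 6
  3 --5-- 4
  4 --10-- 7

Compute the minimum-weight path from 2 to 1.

Using Dijkstra's algorithm from vertex 2:
Shortest path: 2 -> 4 -> 7 -> 1
Total weight: 3 + 10 + 2 = 15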